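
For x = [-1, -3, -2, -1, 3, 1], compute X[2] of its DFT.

X[2] = Σ(n=0 to 5) x[n] · ω_6^(2n) where ω_6 = e^(-2πi/6)
= (-1)·ω_6^0 + (-3)·ω_6^2 + (-2)·ω_6^4 + (-1)·ω_6^6 + (3)·ω_6^8 + (1)·ω_6^10

X[2] = -1.5000-0.8660i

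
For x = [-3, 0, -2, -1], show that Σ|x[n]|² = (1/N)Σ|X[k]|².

Time domain:
Σ|x[n]|² = |-3|² + |0|² + |-2|² + |-1|² = 14.0000

Frequency domain:
(1/4)Σ|X[k]|² = (1/4)(|-6|² + |-1-1i|² + |-4|² + |-1+1i|²) = (1/4)·56.0000 = 14.0000

Both sides agree, confirming Parseval's theorem.

Σ|x[n]|² = (1/N)Σ|X[k]|² = 14.0000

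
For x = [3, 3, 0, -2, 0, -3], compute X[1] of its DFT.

X[1] = Σ(n=0 to 5) x[n] · ω_6^(1n) where ω_6 = e^(-2πi/6)
= (3)·ω_6^0 + (3)·ω_6^1 + (0)·ω_6^2 + (-2)·ω_6^3 + (0)·ω_6^4 + (-3)·ω_6^5

X[1] = 5.0000-5.1962i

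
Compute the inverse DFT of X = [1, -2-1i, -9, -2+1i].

x[n] = (1/4) Σ(k=0 to 3) X[k] · e^(2πikn/4)

Computing each x[n]:
x[0] = -3
x[1] = 3
x[2] = -1
x[3] = 2

x = [-3, 3, -1, 2]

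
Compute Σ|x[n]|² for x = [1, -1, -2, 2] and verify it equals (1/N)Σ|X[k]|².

Time domain:
Σ|x[n]|² = |1|² + |-1|² + |-2|² + |2|² = 10.0000

Frequency domain:
(1/4)Σ|X[k]|² = (1/4)(|0|² + |3+3i|² + |-2|² + |3-3i|²) = (1/4)·40.0000 = 10.0000

Both sides agree, confirming Parseval's theorem.

Σ|x[n]|² = (1/N)Σ|X[k]|² = 10.0000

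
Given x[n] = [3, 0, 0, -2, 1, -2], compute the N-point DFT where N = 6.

X[k] = Σ(n=0 to 5) x[n] · ω_6^(nk)
where ω_6 = e^(-2πi/6)

Computing each X[k]:
X[0] = 0
X[1] = 3.5000-0.8660i
X[2] = 1.5000-2.5981i
X[3] = 8
X[4] = 1.5000+2.5981i
X[5] = 3.5000+0.8660i

X = [0, 3.5000-0.8660i, 1.5000-2.5981i, 8, 1.5000+2.5981i, 3.5000+0.8660i]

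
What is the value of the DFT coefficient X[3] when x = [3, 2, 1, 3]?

X[3] = Σ(n=0 to 3) x[n] · ω_4^(3n) where ω_4 = e^(-2πi/4)
= (3)·ω_4^0 + (2)·ω_4^3 + (1)·ω_4^6 + (3)·ω_4^9

X[3] = 2-1i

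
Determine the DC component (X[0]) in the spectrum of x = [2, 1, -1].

X[0] = Σ(n=0 to 2) x[n] · ω_3^0 = Σ x[n]
= (2) + (1) + (-1)

X[0] = 2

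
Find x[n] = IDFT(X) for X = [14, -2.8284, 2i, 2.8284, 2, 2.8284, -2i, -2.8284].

x[n] = (1/8) Σ(k=0 to 7) X[k] · e^(2πikn/8)

Computing each x[n]:
x[0] = 2
x[1] = 0
x[2] = 2
x[3] = 3
x[4] = 2
x[5] = 2
x[6] = 2
x[7] = 1

x = [2, 0, 2, 3, 2, 2, 2, 1]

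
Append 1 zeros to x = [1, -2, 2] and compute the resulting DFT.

Original 3-point DFT: [1, 1.0000+3.4641i, 1.0000-3.4641i]
Zero-padded 4-point DFT provides frequency interpolation.

DFT_4([x, 0, ...]) = [1, -1+2i, 5, -1-2i]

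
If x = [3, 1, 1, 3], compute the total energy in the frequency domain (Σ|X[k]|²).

Parseval: Σ|x[n]|² = (1/N)Σ|X[k]|², so Σ|X[k]|² = N·Σ|x[n]|² = 4·20.0000

Σ|X[k]|² = N·Σ|x[n]|² = 4·20.0000 = 80.0000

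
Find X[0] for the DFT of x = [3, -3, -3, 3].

X[0] = Σ(n=0 to 3) x[n] · ω_4^0 = Σ x[n]
= (3) + (-3) + (-3) + (3)

X[0] = 0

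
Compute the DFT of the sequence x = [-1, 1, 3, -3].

X[k] = Σ(n=0 to 3) x[n] · ω_4^(nk)
where ω_4 = e^(-2πi/4)

Computing each X[k]:
X[0] = 0
X[1] = -4-4i
X[2] = 4
X[3] = -4+4i

X = [0, -4-4i, 4, -4+4i]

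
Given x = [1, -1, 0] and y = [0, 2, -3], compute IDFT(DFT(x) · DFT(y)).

(x ⊛ y)[n] = Σ(m=0 to 2) x[m] · y[(n-m) mod 3]

Computing each output sample:
(x ⊛ y)[0] = 3
(x ⊛ y)[1] = 2
(x ⊛ y)[2] = -5

x ⊛ y = [3, 2, -5]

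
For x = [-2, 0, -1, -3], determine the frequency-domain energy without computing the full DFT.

Parseval: Σ|x[n]|² = (1/N)Σ|X[k]|², so Σ|X[k]|² = N·Σ|x[n]|² = 4·14.0000

Σ|X[k]|² = N·Σ|x[n]|² = 4·14.0000 = 56.0000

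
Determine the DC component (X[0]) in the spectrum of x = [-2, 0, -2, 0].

X[0] = Σ(n=0 to 3) x[n] · ω_4^0 = Σ x[n]
= (-2) + (0) + (-2) + (0)

X[0] = -4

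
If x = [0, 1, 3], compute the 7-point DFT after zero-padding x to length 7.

Original 3-point DFT: [4, -2.0000+1.7321i, -2.0000-1.7321i]
Zero-padded 7-point DFT provides frequency interpolation.

DFT_7([x, 0, ...]) = [4, -0.0441-3.7066i, -2.9254+0.3267i, 0.9695+1.9116i, 0.9695-1.9116i, -2.9254-0.3267i, -0.0441+3.7066i]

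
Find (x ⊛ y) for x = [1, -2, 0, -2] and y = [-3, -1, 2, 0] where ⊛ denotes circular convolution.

(x ⊛ y)[n] = Σ(m=0 to 3) x[m] · y[(n-m) mod 4]

Computing each output sample:
(x ⊛ y)[0] = -1
(x ⊛ y)[1] = 1
(x ⊛ y)[2] = 4
(x ⊛ y)[3] = 2

x ⊛ y = [-1, 1, 4, 2]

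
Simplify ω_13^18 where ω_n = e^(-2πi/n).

Since ω_13^13 = 1, powers reduce modulo 13.
18 mod 13 = 5
So ω_13^18 = ω_13^5 = e^(-2πi·5/13)

ω_13^18 = ω_13^5 = -0.7485-0.6631i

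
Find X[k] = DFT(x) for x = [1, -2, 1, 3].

X[k] = Σ(n=0 to 3) x[n] · ω_4^(nk)
where ω_4 = e^(-2πi/4)

Computing each X[k]:
X[0] = 3
X[1] = 5i
X[2] = 1
X[3] = -5i

X = [3, 5i, 1, -5i]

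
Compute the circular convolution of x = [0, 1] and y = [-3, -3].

(x ⊛ y)[n] = Σ(m=0 to 1) x[m] · y[(n-m) mod 2]

Computing each output sample:
(x ⊛ y)[0] = -3
(x ⊛ y)[1] = -3

x ⊛ y = [-3, -3]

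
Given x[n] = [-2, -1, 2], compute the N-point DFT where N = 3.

X[k] = Σ(n=0 to 2) x[n] · ω_3^(nk)
where ω_3 = e^(-2πi/3)

Computing each X[k]:
X[0] = -1
X[1] = -2.5000+2.5981i
X[2] = -2.5000-2.5981i

X = [-1, -2.5000+2.5981i, -2.5000-2.5981i]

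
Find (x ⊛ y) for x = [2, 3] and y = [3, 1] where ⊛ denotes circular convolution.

(x ⊛ y)[n] = Σ(m=0 to 1) x[m] · y[(n-m) mod 2]

Computing each output sample:
(x ⊛ y)[0] = 9
(x ⊛ y)[1] = 11

x ⊛ y = [9, 11]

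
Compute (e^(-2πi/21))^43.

Since ω_21^21 = 1, powers reduce modulo 21.
43 mod 21 = 1
So ω_21^43 = ω_21^1 = e^(-2πi·1/21)

ω_21^43 = ω_21^1 = 0.9556-0.2948i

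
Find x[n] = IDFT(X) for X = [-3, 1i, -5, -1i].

x[n] = (1/4) Σ(k=0 to 3) X[k] · e^(2πikn/4)

Computing each x[n]:
x[0] = -2
x[1] = 0
x[2] = -2
x[3] = 1

x = [-2, 0, -2, 1]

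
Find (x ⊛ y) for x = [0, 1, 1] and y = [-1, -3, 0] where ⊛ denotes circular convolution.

(x ⊛ y)[n] = Σ(m=0 to 2) x[m] · y[(n-m) mod 3]

Computing each output sample:
(x ⊛ y)[0] = -3
(x ⊛ y)[1] = -1
(x ⊛ y)[2] = -4

x ⊛ y = [-3, -1, -4]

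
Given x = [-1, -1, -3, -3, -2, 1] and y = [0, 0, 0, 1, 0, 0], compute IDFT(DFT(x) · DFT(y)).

(x ⊛ y)[n] = Σ(m=0 to 5) x[m] · y[(n-m) mod 6]

Computing each output sample:
(x ⊛ y)[0] = -3
(x ⊛ y)[1] = -2
(x ⊛ y)[2] = 1
(x ⊛ y)[3] = -1
(x ⊛ y)[4] = -1
(x ⊛ y)[5] = -3

x ⊛ y = [-3, -2, 1, -1, -1, -3]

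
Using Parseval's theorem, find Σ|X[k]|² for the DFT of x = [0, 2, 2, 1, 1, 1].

Parseval: Σ|x[n]|² = (1/N)Σ|X[k]|², so Σ|X[k]|² = N·Σ|x[n]|² = 6·11.0000

Σ|X[k]|² = N·Σ|x[n]|² = 6·11.0000 = 66.0000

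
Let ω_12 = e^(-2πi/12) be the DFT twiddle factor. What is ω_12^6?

ω_12^6 = e^(-2πi·6/12)
= cos(-2π·6/12) + i·sin(-2π·6/12)
= cos(-12π/12) + i·sin(-12π/12)

ω_12^6 = cos(-12π/12) + i·sin(-12π/12) = -1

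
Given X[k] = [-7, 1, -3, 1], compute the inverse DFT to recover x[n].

x[n] = (1/4) Σ(k=0 to 3) X[k] · e^(2πikn/4)

Computing each x[n]:
x[0] = -2
x[1] = -1
x[2] = -3
x[3] = -1

x = [-2, -1, -3, -1]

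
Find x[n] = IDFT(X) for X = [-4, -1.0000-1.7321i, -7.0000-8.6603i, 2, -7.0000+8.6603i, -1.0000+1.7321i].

x[n] = (1/6) Σ(k=0 to 5) X[k] · e^(2πikn/6)

Computing each x[n]:
x[0] = -3
x[1] = 3
x[2] = -1
x[3] = -3
x[4] = 3
x[5] = -3

x = [-3, 3, -1, -3, 3, -3]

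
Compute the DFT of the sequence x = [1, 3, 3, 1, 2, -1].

X[k] = Σ(n=0 to 5) x[n] · ω_6^(nk)
where ω_6 = e^(-2πi/6)

Computing each X[k]:
X[0] = 9
X[1] = -1.5000-4.3301i
X[2] = -1.5000-2.5981i
X[3] = 3
X[4] = -1.5000+2.5981i
X[5] = -1.5000+4.3301i

X = [9, -1.5000-4.3301i, -1.5000-2.5981i, 3, -1.5000+2.5981i, -1.5000+4.3301i]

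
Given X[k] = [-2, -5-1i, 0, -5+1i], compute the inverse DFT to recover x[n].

x[n] = (1/4) Σ(k=0 to 3) X[k] · e^(2πikn/4)

Computing each x[n]:
x[0] = -3
x[1] = 0
x[2] = 2
x[3] = -1

x = [-3, 0, 2, -1]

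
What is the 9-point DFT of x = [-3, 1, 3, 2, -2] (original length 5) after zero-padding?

Original 5-point DFT: [1, -7.3541-3.4410i, -0.6459-0.8123i, -0.6459+0.8123i, -7.3541+3.4410i]
Zero-padded 9-point DFT provides frequency interpolation.

DFT_9([x, 0, ...]) = [1, -0.8336-4.6452i, -8.1775-1.5644i, -2.0000+3.4641i, -2.9889-2.1153i, -2.9889+2.1153i, -2.0000-3.4641i, -8.1775+1.5644i, -0.8336+4.6452i]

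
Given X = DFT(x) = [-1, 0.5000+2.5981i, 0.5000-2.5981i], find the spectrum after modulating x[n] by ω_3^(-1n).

Modulation property: DFT(ω_3^(-1n)·x[n]) = X[(k-1) mod 3], so circularly shift X by 1 positions.

X[k-1] = [0.5000-2.5981i, -1, 0.5000+2.5981i]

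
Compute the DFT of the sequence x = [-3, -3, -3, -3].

X[k] = Σ(n=0 to 3) x[n] · ω_4^(nk)
where ω_4 = e^(-2πi/4)

Computing each X[k]:
X[0] = -12
X[1] = 0
X[2] = 0
X[3] = 0

X = [-12, 0, 0, 0]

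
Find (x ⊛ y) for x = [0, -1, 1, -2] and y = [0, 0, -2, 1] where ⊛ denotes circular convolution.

(x ⊛ y)[n] = Σ(m=0 to 3) x[m] · y[(n-m) mod 4]

Computing each output sample:
(x ⊛ y)[0] = -3
(x ⊛ y)[1] = 5
(x ⊛ y)[2] = -2
(x ⊛ y)[3] = 2

x ⊛ y = [-3, 5, -2, 2]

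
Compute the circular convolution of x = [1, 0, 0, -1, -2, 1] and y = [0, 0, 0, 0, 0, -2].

(x ⊛ y)[n] = Σ(m=0 to 5) x[m] · y[(n-m) mod 6]

Computing each output sample:
(x ⊛ y)[0] = 0
(x ⊛ y)[1] = 0
(x ⊛ y)[2] = 2
(x ⊛ y)[3] = 4
(x ⊛ y)[4] = -2
(x ⊛ y)[5] = -2

x ⊛ y = [0, 0, 2, 4, -2, -2]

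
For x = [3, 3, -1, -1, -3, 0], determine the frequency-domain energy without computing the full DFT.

Parseval: Σ|x[n]|² = (1/N)Σ|X[k]|², so Σ|X[k]|² = N·Σ|x[n]|² = 6·29.0000

Σ|X[k]|² = N·Σ|x[n]|² = 6·29.0000 = 174.0000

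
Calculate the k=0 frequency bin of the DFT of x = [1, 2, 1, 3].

X[0] = Σ(n=0 to 3) x[n] · ω_4^0 = Σ x[n]
= (1) + (2) + (1) + (3)

X[0] = 7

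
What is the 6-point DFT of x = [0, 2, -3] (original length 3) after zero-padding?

Original 3-point DFT: [-1, 0.5000-4.3301i, 0.5000+4.3301i]
Zero-padded 6-point DFT provides frequency interpolation.

DFT_6([x, 0, ...]) = [-1, 2.5000+0.8660i, 0.5000-4.3301i, -5, 0.5000+4.3301i, 2.5000-0.8660i]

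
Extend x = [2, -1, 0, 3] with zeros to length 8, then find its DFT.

Original 4-point DFT: [4, 2+4i, 0, 2-4i]
Zero-padded 8-point DFT provides frequency interpolation.

DFT_8([x, 0, ...]) = [4, -0.8284-1.4142i, 2+4i, 4.8284-1.4142i, 0, 4.8284+1.4142i, 2-4i, -0.8284+1.4142i]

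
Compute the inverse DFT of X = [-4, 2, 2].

x[n] = (1/3) Σ(k=0 to 2) X[k] · e^(2πikn/3)

Computing each x[n]:
x[0] = 0
x[1] = -2
x[2] = -2

x = [0, -2, -2]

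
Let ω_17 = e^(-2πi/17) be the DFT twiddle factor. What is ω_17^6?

ω_17^6 = e^(-2πi·6/17)
= cos(-2π·6/17) + i·sin(-2π·6/17)
= cos(-12π/17) + i·sin(-12π/17)

ω_17^6 = cos(-12π/17) + i·sin(-12π/17) = -0.6026-0.7980i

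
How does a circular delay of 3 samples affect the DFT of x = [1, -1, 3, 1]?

Time shift by 3: X_shifted[k] = ω_4^(3k) · X[k]
Shifted x = [-1, 3, 1, 1]

DFT(x[n-3]) = [4, -2-2i, -4, -2+2i]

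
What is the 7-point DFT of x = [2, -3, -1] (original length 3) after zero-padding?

Original 3-point DFT: [-2, 4.0000+1.7321i, 4.0000-1.7321i]
Zero-padded 7-point DFT provides frequency interpolation.

DFT_7([x, 0, ...]) = [-2, 0.3521+3.3204i, 3.5685+2.4909i, 4.0794+0.5198i, 4.0794-0.5198i, 3.5685-2.4909i, 0.3521-3.3204i]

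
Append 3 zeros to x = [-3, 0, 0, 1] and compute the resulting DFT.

Original 4-point DFT: [-2, -3+1i, -4, -3-1i]
Zero-padded 7-point DFT provides frequency interpolation.

DFT_7([x, 0, ...]) = [-2, -3.9010-0.4339i, -2.3765+0.7818i, -3.2225-0.9749i, -3.2225+0.9749i, -2.3765-0.7818i, -3.9010+0.4339i]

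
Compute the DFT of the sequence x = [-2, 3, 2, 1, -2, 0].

X[k] = Σ(n=0 to 5) x[n] · ω_6^(nk)
where ω_6 = e^(-2πi/6)

Computing each X[k]:
X[0] = 2
X[1] = -1.5000-6.0622i
X[2] = -2.5000+0.8660i
X[3] = -6
X[4] = -2.5000-0.8660i
X[5] = -1.5000+6.0622i

X = [2, -1.5000-6.0622i, -2.5000+0.8660i, -6, -2.5000-0.8660i, -1.5000+6.0622i]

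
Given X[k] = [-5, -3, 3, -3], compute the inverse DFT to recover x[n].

x[n] = (1/4) Σ(k=0 to 3) X[k] · e^(2πikn/4)

Computing each x[n]:
x[0] = -2
x[1] = -2
x[2] = 1
x[3] = -2

x = [-2, -2, 1, -2]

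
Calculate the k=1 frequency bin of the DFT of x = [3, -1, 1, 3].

X[1] = Σ(n=0 to 3) x[n] · ω_4^(1n) where ω_4 = e^(-2πi/4)
= (3)·ω_4^0 + (-1)·ω_4^1 + (1)·ω_4^2 + (3)·ω_4^3

X[1] = 2+4i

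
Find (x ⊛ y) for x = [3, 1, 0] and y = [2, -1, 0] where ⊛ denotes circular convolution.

(x ⊛ y)[n] = Σ(m=0 to 2) x[m] · y[(n-m) mod 3]

Computing each output sample:
(x ⊛ y)[0] = 6
(x ⊛ y)[1] = -1
(x ⊛ y)[2] = -1

x ⊛ y = [6, -1, -1]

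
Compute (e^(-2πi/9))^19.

Since ω_9^9 = 1, powers reduce modulo 9.
19 mod 9 = 1
So ω_9^19 = ω_9^1 = e^(-2πi·1/9)

ω_9^19 = ω_9^1 = 0.7660-0.6428i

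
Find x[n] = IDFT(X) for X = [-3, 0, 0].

x[n] = (1/3) Σ(k=0 to 2) X[k] · e^(2πikn/3)

Computing each x[n]:
x[0] = -1
x[1] = -1
x[2] = -1

x = [-1, -1, -1]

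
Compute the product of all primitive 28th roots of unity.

The primitive 28th roots of unity are ω_28^k for k coprime to 28: k ∈ {1, 3, 5, 9, 11, 13, 15, 17, 19, 23, 25, 27}
Their product equals the constant term of the cyclotomic polynomial Φ_28(x) up to sign.
For n ≥ 3, the product of all primitive nth roots of unity is 1. (For n=1 it is 1; for n=2 it is -1.)

1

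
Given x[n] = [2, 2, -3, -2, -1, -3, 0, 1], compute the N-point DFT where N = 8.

X[k] = Σ(n=0 to 7) x[n] · ω_8^(nk)
where ω_8 = e^(-2πi/8)

Computing each X[k]:
X[0] = -4
X[1] = 8.6569+1.5858i
X[2] = 4
X[3] = -2.6569-4.4142i
X[4] = 0
X[5] = -2.6569+4.4142i
X[6] = 4
X[7] = 8.6569-1.5858i

X = [-4, 8.6569+1.5858i, 4, -2.6569-4.4142i, 0, -2.6569+4.4142i, 4, 8.6569-1.5858i]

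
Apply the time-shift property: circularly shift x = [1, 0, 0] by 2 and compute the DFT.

Time shift by 2: X_shifted[k] = ω_3^(2k) · X[k]
Shifted x = [0, 0, 1]

DFT(x[n-2]) = [1, -0.5000+0.8660i, -0.5000-0.8660i]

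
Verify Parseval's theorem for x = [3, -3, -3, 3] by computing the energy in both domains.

Time domain:
Σ|x[n]|² = |3|² + |-3|² + |-3|² + |3|² = 36.0000

Frequency domain:
(1/4)Σ|X[k]|² = (1/4)(|0|² + |6+6i|² + |0|² + |6-6i|²) = (1/4)·144.0000 = 36.0000

Both sides agree, confirming Parseval's theorem.

Σ|x[n]|² = (1/N)Σ|X[k]|² = 36.0000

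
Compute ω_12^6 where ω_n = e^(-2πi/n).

ω_12^6 = e^(-2πi·6/12)
= cos(-2π·6/12) + i·sin(-2π·6/12)
= cos(-12π/12) + i·sin(-12π/12)

ω_12^6 = cos(-12π/12) + i·sin(-12π/12) = -1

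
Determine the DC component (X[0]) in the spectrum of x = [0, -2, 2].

X[0] = Σ(n=0 to 2) x[n] · ω_3^0 = Σ x[n]
= (0) + (-2) + (2)

X[0] = 0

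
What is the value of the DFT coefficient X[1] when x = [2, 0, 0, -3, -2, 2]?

X[1] = Σ(n=0 to 5) x[n] · ω_6^(1n) where ω_6 = e^(-2πi/6)
= (2)·ω_6^0 + (0)·ω_6^1 + (0)·ω_6^2 + (-3)·ω_6^3 + (-2)·ω_6^4 + (2)·ω_6^5

X[1] = 7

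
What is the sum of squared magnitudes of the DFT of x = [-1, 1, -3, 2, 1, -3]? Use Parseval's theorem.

Parseval: Σ|x[n]|² = (1/N)Σ|X[k]|², so Σ|X[k]|² = N·Σ|x[n]|² = 6·25.0000

Σ|X[k]|² = N·Σ|x[n]|² = 6·25.0000 = 150.0000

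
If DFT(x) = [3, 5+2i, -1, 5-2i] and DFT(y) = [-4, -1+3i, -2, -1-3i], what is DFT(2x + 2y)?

By linearity: DFT(2x + 2y) = 2·DFT(x) + 2·DFT(y)
= 2·[3, 5+2i, -1, 5-2i] + 2·[-4, -1+3i, -2, -1-3i]

Computing element-wise:
Z[0] = 2·(3) + 2·(-4) = -2
Z[1] = 2·(5+2i) + 2·(-1+3i) = 8+10i
Z[2] = 2·(-1) + 2·(-2) = -6
Z[3] = 2·(5-2i) + 2·(-1-3i) = 8-10i

DFT(2x + 2y) = 2·X + 2·Y = [-2, 8+10i, -6, 8-10i]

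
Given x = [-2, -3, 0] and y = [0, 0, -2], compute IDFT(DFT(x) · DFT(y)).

(x ⊛ y)[n] = Σ(m=0 to 2) x[m] · y[(n-m) mod 3]

Computing each output sample:
(x ⊛ y)[0] = 6
(x ⊛ y)[1] = 0
(x ⊛ y)[2] = 4

x ⊛ y = [6, 0, 4]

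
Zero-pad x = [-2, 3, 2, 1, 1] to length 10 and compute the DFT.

Original 5-point DFT: [5, -3.1910-2.4899i, -4.3090-0.2245i, -4.3090+0.2245i, -3.1910+2.4899i]
Zero-padded 10-point DFT provides frequency interpolation.

DFT_10([x, 0, ...]) = [5, -0.0729-5.2043i, -3.1910-2.4899i, -3.4271-2.0409i, -4.3090-0.2245i, -3, -4.3090+0.2245i, -3.4271+2.0409i, -3.1910+2.4899i, -0.0729+5.2043i]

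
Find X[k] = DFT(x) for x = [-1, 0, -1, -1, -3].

X[k] = Σ(n=0 to 4) x[n] · ω_5^(nk)
where ω_5 = e^(-2πi/5)

Computing each X[k]:
X[0] = -6
X[1] = -0.3090-2.8532i
X[2] = 0.8090-1.7634i
X[3] = 0.8090+1.7634i
X[4] = -0.3090+2.8532i

X = [-6, -0.3090-2.8532i, 0.8090-1.7634i, 0.8090+1.7634i, -0.3090+2.8532i]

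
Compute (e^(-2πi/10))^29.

Since ω_10^10 = 1, powers reduce modulo 10.
29 mod 10 = 9
So ω_10^29 = ω_10^9 = e^(-2πi·9/10)

ω_10^29 = ω_10^9 = 0.8090+0.5878i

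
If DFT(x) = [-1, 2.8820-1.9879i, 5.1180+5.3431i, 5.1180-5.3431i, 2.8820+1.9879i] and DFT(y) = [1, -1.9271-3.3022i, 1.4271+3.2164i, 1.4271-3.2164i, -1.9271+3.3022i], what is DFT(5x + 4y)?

By linearity: DFT(5x + 4y) = 5·DFT(x) + 4·DFT(y)
= 5·[-1, 2.8820-1.9879i, 5.1180+5.3431i, 5.1180-5.3431i, 2.8820+1.9879i] + 4·[1, -1.9271-3.3022i, 1.4271+3.2164i, 1.4271-3.2164i, -1.9271+3.3022i]

Computing element-wise:
Z[0] = 5·(-1) + 4·(1) = -1
Z[1] = 5·(2.8820-1.9879i) + 4·(-1.9271-3.3022i) = 6.7016-23.1483i
Z[2] = 5·(5.1180+5.3431i) + 4·(1.4271+3.2164i) = 31.2984+39.5811i
Z[3] = 5·(5.1180-5.3431i) + 4·(1.4271-3.2164i) = 31.2984-39.5811i
Z[4] = 5·(2.8820+1.9879i) + 4·(-1.9271+3.3022i) = 6.7016+23.1483i

DFT(5x + 4y) = 5·X + 4·Y = [-1, 6.7016-23.1483i, 31.2984+39.5811i, 31.2984-39.5811i, 6.7016+23.1483i]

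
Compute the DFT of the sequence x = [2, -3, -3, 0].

X[k] = Σ(n=0 to 3) x[n] · ω_4^(nk)
where ω_4 = e^(-2πi/4)

Computing each X[k]:
X[0] = -4
X[1] = 5+3i
X[2] = 2
X[3] = 5-3i

X = [-4, 5+3i, 2, 5-3i]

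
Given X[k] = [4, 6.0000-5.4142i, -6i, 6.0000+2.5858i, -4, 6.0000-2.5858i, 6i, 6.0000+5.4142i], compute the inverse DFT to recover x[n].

x[n] = (1/8) Σ(k=0 to 7) X[k] · e^(2πikn/8)

Computing each x[n]:
x[0] = 3
x[1] = 3
x[2] = 2
x[3] = 0
x[4] = -3
x[5] = 2
x[6] = -2
x[7] = -1

x = [3, 3, 2, 0, -3, 2, -2, -1]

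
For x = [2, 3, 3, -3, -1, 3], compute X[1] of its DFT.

X[1] = Σ(n=0 to 5) x[n] · ω_6^(1n) where ω_6 = e^(-2πi/6)
= (2)·ω_6^0 + (3)·ω_6^1 + (3)·ω_6^2 + (-3)·ω_6^3 + (-1)·ω_6^4 + (3)·ω_6^5

X[1] = 7.0000-3.4641i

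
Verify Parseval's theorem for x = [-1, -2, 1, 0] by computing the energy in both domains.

Time domain:
Σ|x[n]|² = |-1|² + |-2|² + |1|² + |0|² = 6.0000

Frequency domain:
(1/4)Σ|X[k]|² = (1/4)(|-2|² + |-2+2i|² + |2|² + |-2-2i|²) = (1/4)·24.0000 = 6.0000

Both sides agree, confirming Parseval's theorem.

Σ|x[n]|² = (1/N)Σ|X[k]|² = 6.0000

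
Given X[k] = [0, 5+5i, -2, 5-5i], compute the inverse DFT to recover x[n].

x[n] = (1/4) Σ(k=0 to 3) X[k] · e^(2πikn/4)

Computing each x[n]:
x[0] = 2
x[1] = -2
x[2] = -3
x[3] = 3

x = [2, -2, -3, 3]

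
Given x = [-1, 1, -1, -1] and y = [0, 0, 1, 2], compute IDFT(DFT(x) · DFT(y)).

(x ⊛ y)[n] = Σ(m=0 to 3) x[m] · y[(n-m) mod 4]

Computing each output sample:
(x ⊛ y)[0] = 1
(x ⊛ y)[1] = -3
(x ⊛ y)[2] = -3
(x ⊛ y)[3] = -1

x ⊛ y = [1, -3, -3, -1]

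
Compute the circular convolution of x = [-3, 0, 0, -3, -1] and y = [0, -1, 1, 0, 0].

(x ⊛ y)[n] = Σ(m=0 to 4) x[m] · y[(n-m) mod 5]

Computing each output sample:
(x ⊛ y)[0] = -2
(x ⊛ y)[1] = 2
(x ⊛ y)[2] = -3
(x ⊛ y)[3] = 0
(x ⊛ y)[4] = 3

x ⊛ y = [-2, 2, -3, 0, 3]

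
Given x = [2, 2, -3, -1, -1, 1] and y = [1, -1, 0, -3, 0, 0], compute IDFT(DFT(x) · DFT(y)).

(x ⊛ y)[n] = Σ(m=0 to 5) x[m] · y[(n-m) mod 6]

Computing each output sample:
(x ⊛ y)[0] = 4
(x ⊛ y)[1] = 3
(x ⊛ y)[2] = -8
(x ⊛ y)[3] = -4
(x ⊛ y)[4] = -6
(x ⊛ y)[5] = 11

x ⊛ y = [4, 3, -8, -4, -6, 11]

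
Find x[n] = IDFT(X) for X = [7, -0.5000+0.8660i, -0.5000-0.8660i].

x[n] = (1/3) Σ(k=0 to 2) X[k] · e^(2πikn/3)

Computing each x[n]:
x[0] = 2
x[1] = 2
x[2] = 3

x = [2, 2, 3]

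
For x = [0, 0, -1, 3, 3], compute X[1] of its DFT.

X[1] = Σ(n=0 to 4) x[n] · ω_5^(1n) where ω_5 = e^(-2πi/5)
= (0)·ω_5^0 + (0)·ω_5^1 + (-1)·ω_5^2 + (3)·ω_5^3 + (3)·ω_5^4

X[1] = -0.6910+5.2043i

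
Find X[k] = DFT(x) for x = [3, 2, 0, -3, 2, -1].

X[k] = Σ(n=0 to 5) x[n] · ω_6^(nk)
where ω_6 = e^(-2πi/6)

Computing each X[k]:
X[0] = 3
X[1] = 5.5000-0.8660i
X[2] = -1.5000-4.3301i
X[3] = 7
X[4] = -1.5000+4.3301i
X[5] = 5.5000+0.8660i

X = [3, 5.5000-0.8660i, -1.5000-4.3301i, 7, -1.5000+4.3301i, 5.5000+0.8660i]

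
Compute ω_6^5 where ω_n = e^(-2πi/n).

ω_6^5 = e^(-2πi·5/6)
= cos(-2π·5/6) + i·sin(-2π·5/6)
= cos(-10π/6) + i·sin(-10π/6)

ω_6^5 = cos(-10π/6) + i·sin(-10π/6) = 0.5000+0.8660i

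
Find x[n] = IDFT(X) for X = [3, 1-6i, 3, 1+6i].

x[n] = (1/4) Σ(k=0 to 3) X[k] · e^(2πikn/4)

Computing each x[n]:
x[0] = 2
x[1] = 3
x[2] = 1
x[3] = -3

x = [2, 3, 1, -3]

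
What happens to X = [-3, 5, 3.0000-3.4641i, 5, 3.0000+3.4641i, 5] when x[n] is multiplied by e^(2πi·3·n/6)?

Modulation property: DFT(ω_6^(-3n)·x[n]) = X[(k-3) mod 6], so circularly shift X by 3 positions.

X[k-3] = [5, 3.0000+3.4641i, 5, -3, 5, 3.0000-3.4641i]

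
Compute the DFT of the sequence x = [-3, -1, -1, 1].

X[k] = Σ(n=0 to 3) x[n] · ω_4^(nk)
where ω_4 = e^(-2πi/4)

Computing each X[k]:
X[0] = -4
X[1] = -2+2i
X[2] = -4
X[3] = -2-2i

X = [-4, -2+2i, -4, -2-2i]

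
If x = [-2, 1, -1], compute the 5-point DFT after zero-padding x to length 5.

Original 3-point DFT: [-2, -2.0000-1.7321i, -2.0000+1.7321i]
Zero-padded 5-point DFT provides frequency interpolation.

DFT_5([x, 0, ...]) = [-2, -0.8820-0.3633i, -3.1180-1.5388i, -3.1180+1.5388i, -0.8820+0.3633i]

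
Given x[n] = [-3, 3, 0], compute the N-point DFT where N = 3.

X[k] = Σ(n=0 to 2) x[n] · ω_3^(nk)
where ω_3 = e^(-2πi/3)

Computing each X[k]:
X[0] = 0
X[1] = -4.5000-2.5981i
X[2] = -4.5000+2.5981i

X = [0, -4.5000-2.5981i, -4.5000+2.5981i]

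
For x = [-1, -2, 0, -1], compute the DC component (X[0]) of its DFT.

X[0] = Σ(n=0 to 3) x[n] · ω_4^0 = Σ x[n]
= (-1) + (-2) + (0) + (-1)

X[0] = -4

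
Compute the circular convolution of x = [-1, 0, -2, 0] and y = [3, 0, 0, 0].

(x ⊛ y)[n] = Σ(m=0 to 3) x[m] · y[(n-m) mod 4]

Computing each output sample:
(x ⊛ y)[0] = -3
(x ⊛ y)[1] = 0
(x ⊛ y)[2] = -6
(x ⊛ y)[3] = 0

x ⊛ y = [-3, 0, -6, 0]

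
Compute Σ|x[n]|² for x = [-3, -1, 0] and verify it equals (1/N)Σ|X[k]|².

Time domain:
Σ|x[n]|² = |-3|² + |-1|² + |0|² = 10.0000

Frequency domain:
(1/3)Σ|X[k]|² = (1/3)(|-4|² + |-2.5000+0.8660i|² + |-2.5000-0.8660i|²) = (1/3)·30.0000 = 10.0000

Both sides agree, confirming Parseval's theorem.

Σ|x[n]|² = (1/N)Σ|X[k]|² = 10.0000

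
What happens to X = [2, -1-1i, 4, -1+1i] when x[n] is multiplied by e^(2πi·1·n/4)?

Modulation property: DFT(ω_4^(-1n)·x[n]) = X[(k-1) mod 4], so circularly shift X by 1 positions.

X[k-1] = [-1+1i, 2, -1-1i, 4]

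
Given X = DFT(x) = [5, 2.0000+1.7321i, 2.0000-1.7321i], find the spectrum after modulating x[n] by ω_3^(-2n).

Modulation property: DFT(ω_3^(-2n)·x[n]) = X[(k-2) mod 3], so circularly shift X by 2 positions.

X[k-2] = [2.0000+1.7321i, 2.0000-1.7321i, 5]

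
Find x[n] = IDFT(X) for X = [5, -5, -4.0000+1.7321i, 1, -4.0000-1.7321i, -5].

x[n] = (1/6) Σ(k=0 to 5) X[k] · e^(2πikn/6)

Computing each x[n]:
x[0] = -2
x[1] = 0
x[2] = 3
x[3] = 1
x[4] = 2
x[5] = 1

x = [-2, 0, 3, 1, 2, 1]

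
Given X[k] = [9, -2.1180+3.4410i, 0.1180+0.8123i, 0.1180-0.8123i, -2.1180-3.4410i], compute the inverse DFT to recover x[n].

x[n] = (1/5) Σ(k=0 to 4) X[k] · e^(2πikn/5)

Computing each x[n]:
x[0] = 1
x[1] = 0
x[2] = 2
x[3] = 3
x[4] = 3

x = [1, 0, 2, 3, 3]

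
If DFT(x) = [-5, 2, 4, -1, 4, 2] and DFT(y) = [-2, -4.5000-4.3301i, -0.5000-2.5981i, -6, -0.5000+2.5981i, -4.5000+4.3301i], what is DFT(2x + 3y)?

By linearity: DFT(2x + 3y) = 2·DFT(x) + 3·DFT(y)
= 2·[-5, 2, 4, -1, 4, 2] + 3·[-2, -4.5000-4.3301i, -0.5000-2.5981i, -6, -0.5000+2.5981i, -4.5000+4.3301i]

Computing element-wise:
Z[0] = 2·(-5) + 3·(-2) = -16
Z[1] = 2·(2) + 3·(-4.5000-4.3301i) = -9.5000-12.9903i
Z[2] = 2·(4) + 3·(-0.5000-2.5981i) = 6.5000-7.7943i
Z[3] = 2·(-1) + 3·(-6) = -20
Z[4] = 2·(4) + 3·(-0.5000+2.5981i) = 6.5000+7.7943i
Z[5] = 2·(2) + 3·(-4.5000+4.3301i) = -9.5000+12.9903i

DFT(2x + 3y) = 2·X + 3·Y = [-16, -9.5000-12.9903i, 6.5000-7.7943i, -20, 6.5000+7.7943i, -9.5000+12.9903i]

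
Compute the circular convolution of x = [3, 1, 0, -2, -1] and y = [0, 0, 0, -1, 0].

(x ⊛ y)[n] = Σ(m=0 to 4) x[m] · y[(n-m) mod 5]

Computing each output sample:
(x ⊛ y)[0] = 0
(x ⊛ y)[1] = 2
(x ⊛ y)[2] = 1
(x ⊛ y)[3] = -3
(x ⊛ y)[4] = -1

x ⊛ y = [0, 2, 1, -3, -1]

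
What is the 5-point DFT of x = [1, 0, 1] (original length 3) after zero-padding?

Original 3-point DFT: [2, 0.5000+0.8660i, 0.5000-0.8660i]
Zero-padded 5-point DFT provides frequency interpolation.

DFT_5([x, 0, ...]) = [2, 0.1910-0.5878i, 1.3090+0.9511i, 1.3090-0.9511i, 0.1910+0.5878i]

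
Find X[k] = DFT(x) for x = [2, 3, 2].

X[k] = Σ(n=0 to 2) x[n] · ω_3^(nk)
where ω_3 = e^(-2πi/3)

Computing each X[k]:
X[0] = 7
X[1] = -0.5000-0.8660i
X[2] = -0.5000+0.8660i

X = [7, -0.5000-0.8660i, -0.5000+0.8660i]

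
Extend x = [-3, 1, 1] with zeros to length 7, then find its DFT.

Original 3-point DFT: [-1, -4, -4]
Zero-padded 7-point DFT provides frequency interpolation.

DFT_7([x, 0, ...]) = [-1, -2.5990-1.7568i, -4.1235-0.5410i, -3.2775+0.3479i, -3.2775-0.3479i, -4.1235+0.5410i, -2.5990+1.7568i]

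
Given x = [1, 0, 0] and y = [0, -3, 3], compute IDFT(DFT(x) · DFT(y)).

(x ⊛ y)[n] = Σ(m=0 to 2) x[m] · y[(n-m) mod 3]

Computing each output sample:
(x ⊛ y)[0] = 0
(x ⊛ y)[1] = -3
(x ⊛ y)[2] = 3

x ⊛ y = [0, -3, 3]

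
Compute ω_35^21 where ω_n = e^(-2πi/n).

ω_35^21 = e^(-2πi·21/35)
= cos(-2π·21/35) + i·sin(-2π·21/35)
= cos(-42π/35) + i·sin(-42π/35)

ω_35^21 = cos(-42π/35) + i·sin(-42π/35) = -0.8090+0.5878i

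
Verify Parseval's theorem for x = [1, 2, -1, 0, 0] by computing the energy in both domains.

Time domain:
Σ|x[n]|² = |1|² + |2|² + |-1|² + |0|² + |0|² = 6.0000

Frequency domain:
(1/5)Σ|X[k]|² = (1/5)(|2|² + |2.4271-1.3143i|² + |-0.9271-2.1266i|² + |-0.9271+2.1266i|² + |2.4271+1.3143i|²) = (1/5)·30.0000 = 6.0000

Both sides agree, confirming Parseval's theorem.

Σ|x[n]|² = (1/N)Σ|X[k]|² = 6.0000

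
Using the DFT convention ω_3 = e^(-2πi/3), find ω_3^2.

ω_3^2 = e^(-2πi·2/3)
= cos(-2π·2/3) + i·sin(-2π·2/3)
= cos(-4π/3) + i·sin(-4π/3)

ω_3^2 = cos(-4π/3) + i·sin(-4π/3) = -0.5000+0.8660i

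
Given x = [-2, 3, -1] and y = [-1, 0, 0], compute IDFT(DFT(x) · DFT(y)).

(x ⊛ y)[n] = Σ(m=0 to 2) x[m] · y[(n-m) mod 3]

Computing each output sample:
(x ⊛ y)[0] = 2
(x ⊛ y)[1] = -3
(x ⊛ y)[2] = 1

x ⊛ y = [2, -3, 1]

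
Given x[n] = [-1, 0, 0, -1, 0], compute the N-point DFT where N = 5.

X[k] = Σ(n=0 to 4) x[n] · ω_5^(nk)
where ω_5 = e^(-2πi/5)

Computing each X[k]:
X[0] = -2
X[1] = -0.1910-0.5878i
X[2] = -1.3090+0.9511i
X[3] = -1.3090-0.9511i
X[4] = -0.1910+0.5878i

X = [-2, -0.1910-0.5878i, -1.3090+0.9511i, -1.3090-0.9511i, -0.1910+0.5878i]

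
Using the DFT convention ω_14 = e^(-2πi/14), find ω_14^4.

ω_14^4 = e^(-2πi·4/14)
= cos(-2π·4/14) + i·sin(-2π·4/14)
= cos(-8π/14) + i·sin(-8π/14)

ω_14^4 = cos(-8π/14) + i·sin(-8π/14) = -0.2225-0.9749i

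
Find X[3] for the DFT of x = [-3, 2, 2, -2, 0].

X[3] = Σ(n=0 to 4) x[n] · ω_5^(3n) where ω_5 = e^(-2πi/5)
= (-3)·ω_5^0 + (2)·ω_5^3 + (2)·ω_5^6 + (-2)·ω_5^9 + (0)·ω_5^12

X[3] = -4.6180-2.6287i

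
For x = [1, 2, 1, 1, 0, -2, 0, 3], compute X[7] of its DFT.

X[7] = Σ(n=0 to 7) x[n] · ω_8^(7n) where ω_8 = e^(-2πi/8)
= (1)·ω_8^0 + (2)·ω_8^7 + (1)·ω_8^14 + (1)·ω_8^21 + (0)·ω_8^28 + (-2)·ω_8^35 + (0)·ω_8^42 + (3)·ω_8^49

X[7] = 5.2426+2.4142i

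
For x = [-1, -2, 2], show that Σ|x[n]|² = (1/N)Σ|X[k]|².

Time domain:
Σ|x[n]|² = |-1|² + |-2|² + |2|² = 9.0000

Frequency domain:
(1/3)Σ|X[k]|² = (1/3)(|-1|² + |-1.0000+3.4641i|² + |-1.0000-3.4641i|²) = (1/3)·27.0000 = 9.0000

Both sides agree, confirming Parseval's theorem.

Σ|x[n]|² = (1/N)Σ|X[k]|² = 9.0000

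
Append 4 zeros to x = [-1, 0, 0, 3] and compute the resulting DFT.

Original 4-point DFT: [2, -1+3i, -4, -1-3i]
Zero-padded 8-point DFT provides frequency interpolation.

DFT_8([x, 0, ...]) = [2, -3.1213-2.1213i, -1+3i, 1.1213-2.1213i, -4, 1.1213+2.1213i, -1-3i, -3.1213+2.1213i]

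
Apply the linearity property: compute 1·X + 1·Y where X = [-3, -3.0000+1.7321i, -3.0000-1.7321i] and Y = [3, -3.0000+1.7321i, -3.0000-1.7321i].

By linearity: DFT(1x + 1y) = 1·DFT(x) + 1·DFT(y)
= 1·[-3, -3.0000+1.7321i, -3.0000-1.7321i] + 1·[3, -3.0000+1.7321i, -3.0000-1.7321i]

Computing element-wise:
Z[0] = 1·(-3) + 1·(3) = 0
Z[1] = 1·(-3.0000+1.7321i) + 1·(-3.0000+1.7321i) = -6.0000+3.4642i
Z[2] = 1·(-3.0000-1.7321i) + 1·(-3.0000-1.7321i) = -6.0000-3.4642i

DFT(1x + 1y) = 1·X + 1·Y = [0, -6.0000+3.4642i, -6.0000-3.4642i]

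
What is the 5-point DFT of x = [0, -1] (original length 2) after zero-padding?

Original 2-point DFT: [-1, 1]
Zero-padded 5-point DFT provides frequency interpolation.

DFT_5([x, 0, ...]) = [-1, -0.3090+0.9511i, 0.8090+0.5878i, 0.8090-0.5878i, -0.3090-0.9511i]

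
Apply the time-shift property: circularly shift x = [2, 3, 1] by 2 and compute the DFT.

Time shift by 2: X_shifted[k] = ω_3^(2k) · X[k]
Shifted x = [3, 1, 2]

DFT(x[n-2]) = [6, 1.5000+0.8660i, 1.5000-0.8660i]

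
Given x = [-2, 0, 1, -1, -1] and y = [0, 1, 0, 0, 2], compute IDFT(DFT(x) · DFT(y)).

(x ⊛ y)[n] = Σ(m=0 to 4) x[m] · y[(n-m) mod 5]

Computing each output sample:
(x ⊛ y)[0] = -1
(x ⊛ y)[1] = 0
(x ⊛ y)[2] = -2
(x ⊛ y)[3] = -1
(x ⊛ y)[4] = -5

x ⊛ y = [-1, 0, -2, -1, -5]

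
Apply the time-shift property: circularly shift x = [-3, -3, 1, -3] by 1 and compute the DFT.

Time shift by 1: X_shifted[k] = ω_4^(1k) · X[k]
Shifted x = [-3, -3, -3, 1]

DFT(x[n-1]) = [-8, 4i, -4, -4i]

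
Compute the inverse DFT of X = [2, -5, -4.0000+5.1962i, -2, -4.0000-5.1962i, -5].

x[n] = (1/6) Σ(k=0 to 5) X[k] · e^(2πikn/6)

Computing each x[n]:
x[0] = -3
x[1] = -1
x[2] = 3
x[3] = 1
x[4] = 0
x[5] = 2

x = [-3, -1, 3, 1, 0, 2]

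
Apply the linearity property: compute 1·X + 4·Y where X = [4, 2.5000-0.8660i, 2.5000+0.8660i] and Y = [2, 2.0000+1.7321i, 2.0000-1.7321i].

By linearity: DFT(1x + 4y) = 1·DFT(x) + 4·DFT(y)
= 1·[4, 2.5000-0.8660i, 2.5000+0.8660i] + 4·[2, 2.0000+1.7321i, 2.0000-1.7321i]

Computing element-wise:
Z[0] = 1·(4) + 4·(2) = 12
Z[1] = 1·(2.5000-0.8660i) + 4·(2.0000+1.7321i) = 10.5000+6.0624i
Z[2] = 1·(2.5000+0.8660i) + 4·(2.0000-1.7321i) = 10.5000-6.0624i

DFT(1x + 4y) = 1·X + 4·Y = [12, 10.5000+6.0624i, 10.5000-6.0624i]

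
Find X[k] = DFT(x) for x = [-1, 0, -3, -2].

X[k] = Σ(n=0 to 3) x[n] · ω_4^(nk)
where ω_4 = e^(-2πi/4)

Computing each X[k]:
X[0] = -6
X[1] = 2-2i
X[2] = -2
X[3] = 2+2i

X = [-6, 2-2i, -2, 2+2i]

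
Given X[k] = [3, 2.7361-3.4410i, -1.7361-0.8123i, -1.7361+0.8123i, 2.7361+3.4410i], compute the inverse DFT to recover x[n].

x[n] = (1/5) Σ(k=0 to 4) X[k] · e^(2πikn/5)

Computing each x[n]:
x[0] = 1
x[1] = 3
x[2] = 0
x[3] = -1
x[4] = 0

x = [1, 3, 0, -1, 0]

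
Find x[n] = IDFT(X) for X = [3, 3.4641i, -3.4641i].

x[n] = (1/3) Σ(k=0 to 2) X[k] · e^(2πikn/3)

Computing each x[n]:
x[0] = 1
x[1] = -1
x[2] = 3

x = [1, -1, 3]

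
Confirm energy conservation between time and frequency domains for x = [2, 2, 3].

Time domain:
Σ|x[n]|² = |2|² + |2|² + |3|² = 17.0000

Frequency domain:
(1/3)Σ|X[k]|² = (1/3)(|7|² + |-0.5000+0.8660i|² + |-0.5000-0.8660i|²) = (1/3)·51.0000 = 17.0000

Both sides agree, confirming Parseval's theorem.

Σ|x[n]|² = (1/N)Σ|X[k]|² = 17.0000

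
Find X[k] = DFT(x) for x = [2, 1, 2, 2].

X[k] = Σ(n=0 to 3) x[n] · ω_4^(nk)
where ω_4 = e^(-2πi/4)

Computing each X[k]:
X[0] = 7
X[1] = 1i
X[2] = 1
X[3] = -1i

X = [7, 1i, 1, -1i]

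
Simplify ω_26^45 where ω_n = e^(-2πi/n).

Since ω_26^26 = 1, powers reduce modulo 26.
45 mod 26 = 19
So ω_26^45 = ω_26^19 = e^(-2πi·19/26)

ω_26^45 = ω_26^19 = -0.1205+0.9927i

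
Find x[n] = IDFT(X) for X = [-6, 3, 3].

x[n] = (1/3) Σ(k=0 to 2) X[k] · e^(2πikn/3)

Computing each x[n]:
x[0] = 0
x[1] = -3
x[2] = -3

x = [0, -3, -3]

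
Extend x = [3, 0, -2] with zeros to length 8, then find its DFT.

Original 3-point DFT: [1, 4.0000-1.7321i, 4.0000+1.7321i]
Zero-padded 8-point DFT provides frequency interpolation.

DFT_8([x, 0, ...]) = [1, 3+2i, 5, 3-2i, 1, 3+2i, 5, 3-2i]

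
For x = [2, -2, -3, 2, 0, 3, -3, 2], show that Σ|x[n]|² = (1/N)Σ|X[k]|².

Time domain:
Σ|x[n]|² = |2|² + |-2|² + |-3|² + |2|² + |0|² + |3|² + |-3|² + |2|² = 43.0000

Frequency domain:
(1/8)Σ|X[k]|² = (1/8)(|1|² + |-1.5355+3.5355i|² + |8+3i|² + |5.5355+3.5355i|² + |-9|² + |5.5355-3.5355i|² + |8-3i|² + |-1.5355-3.5355i|²) = (1/8)·344.0000 = 43.0000

Both sides agree, confirming Parseval's theorem.

Σ|x[n]|² = (1/N)Σ|X[k]|² = 43.0000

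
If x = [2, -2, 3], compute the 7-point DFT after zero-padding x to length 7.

Original 3-point DFT: [3, 1.5000+4.3301i, 1.5000-4.3301i]
Zero-padded 7-point DFT provides frequency interpolation.

DFT_7([x, 0, ...]) = [3, 0.0855-1.3611i, -0.2579+3.2515i, 5.6724+3.2133i, 5.6724-3.2133i, -0.2579-3.2515i, 0.0855+1.3611i]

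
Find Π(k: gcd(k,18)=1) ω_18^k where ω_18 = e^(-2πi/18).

The primitive 18th roots of unity are ω_18^k for k coprime to 18: k ∈ {1, 5, 7, 11, 13, 17}
Their product equals the constant term of the cyclotomic polynomial Φ_18(x) up to sign.
For n ≥ 3, the product of all primitive nth roots of unity is 1. (For n=1 it is 1; for n=2 it is -1.)

1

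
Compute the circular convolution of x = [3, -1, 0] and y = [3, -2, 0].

(x ⊛ y)[n] = Σ(m=0 to 2) x[m] · y[(n-m) mod 3]

Computing each output sample:
(x ⊛ y)[0] = 9
(x ⊛ y)[1] = -9
(x ⊛ y)[2] = 2

x ⊛ y = [9, -9, 2]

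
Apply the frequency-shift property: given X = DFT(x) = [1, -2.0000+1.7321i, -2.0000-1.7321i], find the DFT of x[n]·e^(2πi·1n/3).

Modulation property: DFT(ω_3^(-1n)·x[n]) = X[(k-1) mod 3], so circularly shift X by 1 positions.

X[k-1] = [-2.0000-1.7321i, 1, -2.0000+1.7321i]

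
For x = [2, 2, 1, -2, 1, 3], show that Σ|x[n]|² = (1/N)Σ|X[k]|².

Time domain:
Σ|x[n]|² = |2|² + |2|² + |1|² + |-2|² + |1|² + |3|² = 23.0000

Frequency domain:
(1/6)Σ|X[k]|² = (1/6)(|7|² + |5.5000+0.8660i|² + |-3.5000+0.8660i|² + |1|² + |-3.5000-0.8660i|² + |5.5000-0.8660i|²) = (1/6)·138.0000 = 23.0000

Both sides agree, confirming Parseval's theorem.

Σ|x[n]|² = (1/N)Σ|X[k]|² = 23.0000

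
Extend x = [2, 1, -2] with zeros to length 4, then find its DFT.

Original 3-point DFT: [1, 2.5000-2.5981i, 2.5000+2.5981i]
Zero-padded 4-point DFT provides frequency interpolation.

DFT_4([x, 0, ...]) = [1, 4-1i, -1, 4+1i]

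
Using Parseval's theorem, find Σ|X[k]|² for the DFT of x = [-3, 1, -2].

Parseval: Σ|x[n]|² = (1/N)Σ|X[k]|², so Σ|X[k]|² = N·Σ|x[n]|² = 3·14.0000

Σ|X[k]|² = N·Σ|x[n]|² = 3·14.0000 = 42.0000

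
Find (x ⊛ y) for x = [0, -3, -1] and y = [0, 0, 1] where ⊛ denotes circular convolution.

(x ⊛ y)[n] = Σ(m=0 to 2) x[m] · y[(n-m) mod 3]

Computing each output sample:
(x ⊛ y)[0] = -3
(x ⊛ y)[1] = -1
(x ⊛ y)[2] = 0

x ⊛ y = [-3, -1, 0]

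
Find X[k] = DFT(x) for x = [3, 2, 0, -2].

X[k] = Σ(n=0 to 3) x[n] · ω_4^(nk)
where ω_4 = e^(-2πi/4)

Computing each X[k]:
X[0] = 3
X[1] = 3-4i
X[2] = 3
X[3] = 3+4i

X = [3, 3-4i, 3, 3+4i]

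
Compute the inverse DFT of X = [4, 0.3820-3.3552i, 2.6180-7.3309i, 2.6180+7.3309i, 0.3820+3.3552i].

x[n] = (1/5) Σ(k=0 to 4) X[k] · e^(2πikn/5)

Computing each x[n]:
x[0] = 2
x[1] = 3
x[2] = -1
x[3] = 3
x[4] = -3

x = [2, 3, -1, 3, -3]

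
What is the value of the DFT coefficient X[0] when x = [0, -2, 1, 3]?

X[0] = Σ(n=0 to 3) x[n] · ω_4^0 = Σ x[n]
= (0) + (-2) + (1) + (3)

X[0] = 2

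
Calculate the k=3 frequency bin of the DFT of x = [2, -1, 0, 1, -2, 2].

X[3] = Σ(n=0 to 5) x[n] · ω_6^(3n) where ω_6 = e^(-2πi/6)
= (2)·ω_6^0 + (-1)·ω_6^3 + (0)·ω_6^6 + (1)·ω_6^9 + (-2)·ω_6^12 + (2)·ω_6^15

X[3] = -2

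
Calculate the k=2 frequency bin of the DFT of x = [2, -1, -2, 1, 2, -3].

X[2] = Σ(n=0 to 5) x[n] · ω_6^(2n) where ω_6 = e^(-2πi/6)
= (2)·ω_6^0 + (-1)·ω_6^2 + (-2)·ω_6^4 + (1)·ω_6^6 + (2)·ω_6^8 + (-3)·ω_6^10

X[2] = 5.0000-5.1962i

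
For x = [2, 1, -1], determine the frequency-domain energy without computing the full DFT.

Parseval: Σ|x[n]|² = (1/N)Σ|X[k]|², so Σ|X[k]|² = N·Σ|x[n]|² = 3·6.0000

Σ|X[k]|² = N·Σ|x[n]|² = 3·6.0000 = 18.0000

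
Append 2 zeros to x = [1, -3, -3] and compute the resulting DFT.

Original 3-point DFT: [-5, 4, 4]
Zero-padded 5-point DFT provides frequency interpolation.

DFT_5([x, 0, ...]) = [-5, 2.5000+4.6165i, 2.5000-1.0898i, 2.5000+1.0898i, 2.5000-4.6165i]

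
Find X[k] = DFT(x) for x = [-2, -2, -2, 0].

X[k] = Σ(n=0 to 3) x[n] · ω_4^(nk)
where ω_4 = e^(-2πi/4)

Computing each X[k]:
X[0] = -6
X[1] = 2i
X[2] = -2
X[3] = -2i

X = [-6, 2i, -2, -2i]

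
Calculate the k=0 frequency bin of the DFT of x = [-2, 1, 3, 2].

X[0] = Σ(n=0 to 3) x[n] · ω_4^0 = Σ x[n]
= (-2) + (1) + (3) + (2)

X[0] = 4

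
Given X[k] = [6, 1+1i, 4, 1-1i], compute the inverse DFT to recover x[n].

x[n] = (1/4) Σ(k=0 to 3) X[k] · e^(2πikn/4)

Computing each x[n]:
x[0] = 3
x[1] = 0
x[2] = 2
x[3] = 1

x = [3, 0, 2, 1]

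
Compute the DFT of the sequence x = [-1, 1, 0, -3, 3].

X[k] = Σ(n=0 to 4) x[n] · ω_5^(nk)
where ω_5 = e^(-2πi/5)

Computing each X[k]:
X[0] = 0
X[1] = 2.6631+0.1388i
X[2] = -5.1631+4.0287i
X[3] = -5.1631-4.0287i
X[4] = 2.6631-0.1388i

X = [0, 2.6631+0.1388i, -5.1631+4.0287i, -5.1631-4.0287i, 2.6631-0.1388i]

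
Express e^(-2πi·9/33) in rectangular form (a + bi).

ω_33^9 = e^(-2πi·9/33)
= cos(-2π·9/33) + i·sin(-2π·9/33)
= cos(-18π/33) + i·sin(-18π/33)

ω_33^9 = cos(-18π/33) + i·sin(-18π/33) = -0.1423-0.9898i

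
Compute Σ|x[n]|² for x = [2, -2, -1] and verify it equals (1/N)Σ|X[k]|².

Time domain:
Σ|x[n]|² = |2|² + |-2|² + |-1|² = 9.0000

Frequency domain:
(1/3)Σ|X[k]|² = (1/3)(|-1|² + |3.5000+0.8660i|² + |3.5000-0.8660i|²) = (1/3)·27.0000 = 9.0000

Both sides agree, confirming Parseval's theorem.

Σ|x[n]|² = (1/N)Σ|X[k]|² = 9.0000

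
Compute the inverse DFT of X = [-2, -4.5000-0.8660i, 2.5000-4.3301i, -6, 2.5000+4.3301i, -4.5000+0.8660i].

x[n] = (1/6) Σ(k=0 to 5) X[k] · e^(2πikn/6)

Computing each x[n]:
x[0] = -2
x[1] = 1
x[2] = -2
x[3] = 3
x[4] = 0
x[5] = -2

x = [-2, 1, -2, 3, 0, -2]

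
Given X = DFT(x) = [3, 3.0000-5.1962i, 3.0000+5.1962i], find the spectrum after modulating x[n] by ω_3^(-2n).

Modulation property: DFT(ω_3^(-2n)·x[n]) = X[(k-2) mod 3], so circularly shift X by 2 positions.

X[k-2] = [3.0000-5.1962i, 3.0000+5.1962i, 3]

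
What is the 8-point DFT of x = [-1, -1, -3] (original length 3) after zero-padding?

Original 3-point DFT: [-5, 1.0000-1.7321i, 1.0000+1.7321i]
Zero-padded 8-point DFT provides frequency interpolation.

DFT_8([x, 0, ...]) = [-5, -1.7071+3.7071i, 2+1i, -0.2929-2.2929i, -3, -0.2929+2.2929i, 2-1i, -1.7071-3.7071i]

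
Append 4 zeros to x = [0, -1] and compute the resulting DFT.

Original 2-point DFT: [-1, 1]
Zero-padded 6-point DFT provides frequency interpolation.

DFT_6([x, 0, ...]) = [-1, -0.5000+0.8660i, 0.5000+0.8660i, 1, 0.5000-0.8660i, -0.5000-0.8660i]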